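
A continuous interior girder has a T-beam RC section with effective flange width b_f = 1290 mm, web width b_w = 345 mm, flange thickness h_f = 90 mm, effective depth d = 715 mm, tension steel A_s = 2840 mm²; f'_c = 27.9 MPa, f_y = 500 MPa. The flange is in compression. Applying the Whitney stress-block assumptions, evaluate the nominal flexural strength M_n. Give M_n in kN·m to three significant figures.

M_n ≈ 982 kN·m

Tension: T = A_s f_y = 2840 × 500 = 1420000 N.
Try a within the flange: a = T/(0.85 f'_c b_f) = 1420000/(0.85 × 27.9 × 1290) = 46.42 mm.
Since a = 46.42 ≤ h_f = 90 mm, the stress block lies entirely in the flange; analyse as a rectangular beam of width b_f.
M_n = T(d − a/2) = 1420000 × (715 − 23.21) = 982.34 × 10⁶ N·mm.
M_n = 982.34 kN·m.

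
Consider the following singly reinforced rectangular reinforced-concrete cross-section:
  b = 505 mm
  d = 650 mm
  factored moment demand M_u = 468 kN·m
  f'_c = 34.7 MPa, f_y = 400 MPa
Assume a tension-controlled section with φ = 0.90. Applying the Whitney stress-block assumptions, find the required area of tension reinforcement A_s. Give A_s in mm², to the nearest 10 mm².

A_s ≈ 2090 mm²

M_n = M_u/φ = 468/0.90 = 520 kN·m.
With M_n = 0.85 f'_c a b (d − a/2), solve the quadratic for a:
a = d − √(d² − 2M_n/(0.85 f'_c b)) = 650 − √(650² − 2 × 520×10⁶/(0.85 × 34.7 × 505)) = 56.13 mm.
A_s = 0.85 f'_c a b / f_y = 0.85 × 34.7 × 56.13 × 505 / 400 = 2090.1 mm².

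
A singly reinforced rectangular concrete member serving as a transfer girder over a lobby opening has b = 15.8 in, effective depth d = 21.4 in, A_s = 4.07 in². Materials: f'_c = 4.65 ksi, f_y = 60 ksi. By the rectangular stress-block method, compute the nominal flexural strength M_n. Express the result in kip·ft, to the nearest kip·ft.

M_n ≈ 396 kip·ft

T = A_s f_y = 4.07 × 60 = 244.2 kips.
a = T/(0.85 f'_c b) = 244.2/(0.85 × 4.65 × 15.8) = 3.910 in.
M_n = T(d − a/2) = 244.2 × (21.4 − 1.955) = 4748.5 kip·in = 4748.5/12 = 395.71 kip·ft.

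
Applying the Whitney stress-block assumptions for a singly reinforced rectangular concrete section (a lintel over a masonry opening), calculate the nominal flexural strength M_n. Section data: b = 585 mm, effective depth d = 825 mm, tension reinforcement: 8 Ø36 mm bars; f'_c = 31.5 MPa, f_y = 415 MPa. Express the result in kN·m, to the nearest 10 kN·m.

M_n ≈ 2420 kN·m

A_s = 8 × 1018 = 8144 mm².
T = A_s f_y = 8144 × 415 = 3379760 N = 3379.76 kN.
From C = T: a = T/(0.85 f'_c b) = 3379760/(0.85 × 31.5 × 585) = 215.77 mm.
M_n = T(d − a/2) = 3379.76 kN × (825 − 107.885) mm = 2423.68 kN·m.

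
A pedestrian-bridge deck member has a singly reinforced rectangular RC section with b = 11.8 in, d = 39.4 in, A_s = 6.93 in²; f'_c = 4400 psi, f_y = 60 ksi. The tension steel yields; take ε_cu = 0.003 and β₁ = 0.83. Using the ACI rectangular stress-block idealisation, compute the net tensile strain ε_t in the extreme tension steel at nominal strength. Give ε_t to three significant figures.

a = A_s f_y/(0.85 f'_c b) = 9.422 in.
β₁ = 0.83, so c = a/β₁ = 9.422/0.83 = 11.352 in.
From the linear strain diagram with ε_cu = 0.003: ε_t = 0.003 (d − c)/c = 0.003 × (39.4 − 11.352)/11.352 = 0.00741.
Since ε_t ≥ 0.005, the section is tension-controlled.

ε_t ≈ 0.00741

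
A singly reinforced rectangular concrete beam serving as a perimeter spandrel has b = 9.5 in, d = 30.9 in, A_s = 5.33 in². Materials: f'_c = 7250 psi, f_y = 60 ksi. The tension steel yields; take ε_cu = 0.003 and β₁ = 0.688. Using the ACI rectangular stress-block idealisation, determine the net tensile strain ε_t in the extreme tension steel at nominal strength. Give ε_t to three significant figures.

a = A_s f_y/(0.85 f'_c b) = 5.463 in.
β₁ = 0.688, so c = a/β₁ = 5.463/0.688 = 7.940 in.
From the linear strain diagram with ε_cu = 0.003: ε_t = 0.003 (d − c)/c = 0.003 × (30.9 − 7.940)/7.940 = 0.00868.
Since ε_t ≥ 0.005, the section is tension-controlled.

ε_t ≈ 0.00868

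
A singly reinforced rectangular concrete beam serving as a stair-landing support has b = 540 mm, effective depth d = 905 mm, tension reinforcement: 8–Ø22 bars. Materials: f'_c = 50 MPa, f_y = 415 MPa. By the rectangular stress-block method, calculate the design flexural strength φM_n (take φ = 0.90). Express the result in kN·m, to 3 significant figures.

A_s = 8 × 380 = 3040 mm².
T = A_s f_y = 3040 × 415 = 1261600 N = 1261.6 kN.
From C = T: a = T/(0.85 f'_c b) = 1261600/(0.85 × 50 × 540) = 54.97 mm.
M_n = T(d − a/2) = 1261.6 kN × (905 − 27.485) mm = 1107.07 kN·m.
φM_n = 0.90 × 1107.07 = 996.36 kN·m.

φM_n ≈ 996 kN·m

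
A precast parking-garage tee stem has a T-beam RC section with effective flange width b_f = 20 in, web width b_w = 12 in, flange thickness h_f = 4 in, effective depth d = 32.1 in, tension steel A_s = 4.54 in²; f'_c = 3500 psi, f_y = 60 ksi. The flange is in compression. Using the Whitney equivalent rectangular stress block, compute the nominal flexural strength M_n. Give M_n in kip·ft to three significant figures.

M_n ≈ 676 kip·ft

Tension: T = A_s f_y = 4.54 × 60 = 272.4 kips.
Try a within the flange: a = T/(0.85 f'_c b_f) = 272.4/(0.85 × 3.5 × 20) = 4.578 in.
a = 4.578 > h_f = 4 in: the block extends into the web. Split into flange-overhang and web parts.
C_f = 0.85 f'_c (b_f − b_w) h_f = 0.85 × 3.5 × (20 − 12) × 4 = 95.2 kips.
Remaining web compression depth: a_w = (T − C_f)/(0.85 f'_c b_w) = (272.4 − 95.2)/(0.85 × 3.5 × 12) = 4.964 in.
M_n = C_f(d − h_f/2) + (T − C_f)(d − a_w/2) = 95.2 × (32.1 − 2) + 177.2 × (32.1 − 2.482) = 2865.5 + 5248.3 = 8113.8 kip·in.
M_n = 8113.8/12 = 676.15 kip·ft.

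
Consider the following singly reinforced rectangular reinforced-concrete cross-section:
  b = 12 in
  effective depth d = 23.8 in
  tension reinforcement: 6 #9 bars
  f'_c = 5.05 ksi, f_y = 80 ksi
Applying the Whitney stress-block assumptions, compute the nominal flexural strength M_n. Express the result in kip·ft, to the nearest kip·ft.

M_n ≈ 766 kip·ft

A_s = 6 × 1 = 6 in².
T = A_s f_y = 6 × 80 = 480 kips.
a = T/(0.85 f'_c b) = 480/(0.85 × 5.05 × 12) = 9.319 in.
M_n = T(d − a/2) = 480 × (23.8 − 4.6595) = 9187.4 kip·in = 9187.4/12 = 765.62 kip·ft.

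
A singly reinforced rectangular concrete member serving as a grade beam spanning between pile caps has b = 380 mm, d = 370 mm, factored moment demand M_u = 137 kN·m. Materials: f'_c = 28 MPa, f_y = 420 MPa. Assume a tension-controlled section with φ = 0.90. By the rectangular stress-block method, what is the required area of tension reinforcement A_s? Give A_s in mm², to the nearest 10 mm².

A_s ≈ 1050 mm²

M_n = M_u/φ = 137/0.90 = 152.222 kN·m.
With M_n = 0.85 f'_c a b (d − a/2), solve the quadratic for a:
a = d − √(d² − 2M_n/(0.85 f'_c b)) = 370 − √(370² − 2 × 152.222×10⁶/(0.85 × 28 × 380)) = 48.69 mm.
A_s = 0.85 f'_c a b / f_y = 0.85 × 28 × 48.69 × 380 / 420 = 1048.5 mm².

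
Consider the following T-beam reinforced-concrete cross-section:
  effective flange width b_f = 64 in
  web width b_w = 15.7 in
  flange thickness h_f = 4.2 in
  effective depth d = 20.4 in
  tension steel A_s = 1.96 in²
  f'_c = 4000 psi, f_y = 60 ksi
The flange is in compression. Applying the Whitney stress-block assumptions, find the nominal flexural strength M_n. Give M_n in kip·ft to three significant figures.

Tension: T = A_s f_y = 1.96 × 60 = 117.6 kips.
Try a within the flange: a = T/(0.85 f'_c b_f) = 117.6/(0.85 × 4 × 64) = 0.540 in.
Since a = 0.540 ≤ h_f = 4.2 in, the stress block lies entirely in the flange; analyse as a rectangular beam of width b_f.
M_n = T(d − a/2) = 117.6 × (20.4 − 0.27) = 2367.3 kip·in.
M_n = 2367.3/12 = 197.28 kip·ft.

M_n ≈ 197 kip·ft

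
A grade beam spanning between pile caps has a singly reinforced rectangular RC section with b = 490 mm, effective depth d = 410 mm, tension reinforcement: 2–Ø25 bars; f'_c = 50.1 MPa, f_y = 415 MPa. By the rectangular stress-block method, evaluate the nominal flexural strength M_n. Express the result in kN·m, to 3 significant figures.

A_s = 2 × 491 = 982 mm².
T = A_s f_y = 982 × 415 = 407530 N = 407.53 kN.
From C = T: a = T/(0.85 f'_c b) = 407530/(0.85 × 50.1 × 490) = 19.53 mm.
M_n = T(d − a/2) = 407.53 kN × (410 − 9.765) mm = 163.11 kN·m.

M_n ≈ 163 kN·m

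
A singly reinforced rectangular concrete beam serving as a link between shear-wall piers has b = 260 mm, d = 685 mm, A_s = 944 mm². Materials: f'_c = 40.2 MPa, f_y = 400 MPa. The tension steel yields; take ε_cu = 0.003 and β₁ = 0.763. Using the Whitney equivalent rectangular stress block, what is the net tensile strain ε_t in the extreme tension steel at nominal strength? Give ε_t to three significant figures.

ε_t ≈ 0.0339

a = A_s f_y/(0.85 f'_c b) = 42.50 mm.
β₁ = 0.763, so c = a/β₁ = 42.50/0.763 = 55.70 mm.
From the linear strain diagram with ε_cu = 0.003: ε_t = 0.003 (d − c)/c = 0.003 × (685 − 55.70)/55.70 = 0.0339.
Since ε_t ≥ 0.005, the section is tension-controlled.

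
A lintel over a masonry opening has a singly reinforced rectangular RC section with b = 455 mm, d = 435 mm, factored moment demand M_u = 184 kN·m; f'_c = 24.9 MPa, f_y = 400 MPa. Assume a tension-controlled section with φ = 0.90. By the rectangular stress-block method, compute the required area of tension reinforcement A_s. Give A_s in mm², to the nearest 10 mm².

A_s ≈ 1250 mm²

M_n = M_u/φ = 184/0.90 = 204.444 kN·m.
With M_n = 0.85 f'_c a b (d − a/2), solve the quadratic for a:
a = d − √(d² − 2M_n/(0.85 f'_c b)) = 435 − √(435² − 2 × 204.444×10⁶/(0.85 × 24.9 × 455)) = 51.90 mm.
A_s = 0.85 f'_c a b / f_y = 0.85 × 24.9 × 51.90 × 455 / 400 = 1249.5 mm².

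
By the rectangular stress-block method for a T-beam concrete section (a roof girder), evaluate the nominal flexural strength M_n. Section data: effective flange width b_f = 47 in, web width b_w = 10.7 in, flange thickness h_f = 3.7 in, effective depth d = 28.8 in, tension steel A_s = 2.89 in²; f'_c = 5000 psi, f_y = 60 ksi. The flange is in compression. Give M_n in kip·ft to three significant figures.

M_n ≈ 410 kip·ft

Tension: T = A_s f_y = 2.89 × 60 = 173.4 kips.
Try a within the flange: a = T/(0.85 f'_c b_f) = 173.4/(0.85 × 5 × 47) = 0.868 in.
Since a = 0.868 ≤ h_f = 3.7 in, the stress block lies entirely in the flange; analyse as a rectangular beam of width b_f.
M_n = T(d − a/2) = 173.4 × (28.8 − 0.434) = 4918.7 kip·in.
M_n = 4918.7/12 = 409.89 kip·ft.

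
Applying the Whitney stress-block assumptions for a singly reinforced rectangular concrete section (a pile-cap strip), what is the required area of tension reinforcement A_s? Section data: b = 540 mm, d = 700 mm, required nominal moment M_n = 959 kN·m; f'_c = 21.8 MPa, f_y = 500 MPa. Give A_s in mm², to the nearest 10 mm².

A_s ≈ 3080 mm²

With M_n = 0.85 f'_c a b (d − a/2), solve the quadratic for a:
a = d − √(d² − 2M_n/(0.85 f'_c b)) = 700 − √(700² − 2 × 959×10⁶/(0.85 × 21.8 × 540)) = 153.81 mm.
A_s = 0.85 f'_c a b / f_y = 0.85 × 21.8 × 153.81 × 540 / 500 = 3078.1 mm².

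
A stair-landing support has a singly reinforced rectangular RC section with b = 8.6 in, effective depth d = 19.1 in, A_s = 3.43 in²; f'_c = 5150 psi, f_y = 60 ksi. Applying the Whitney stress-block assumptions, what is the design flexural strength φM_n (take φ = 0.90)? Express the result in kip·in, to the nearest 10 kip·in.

T = A_s f_y = 3.43 × 60 = 205.8 kips.
a = T/(0.85 f'_c b) = 205.8/(0.85 × 5.15 × 8.6) = 5.467 in.
M_n = T(d − a/2) = 205.8 × (19.1 − 2.7335) = 3368.2 kip·in.
φM_n = 0.90 × 3368.2 = 3031.4 kip·in.

φM_n ≈ 3030 kip·in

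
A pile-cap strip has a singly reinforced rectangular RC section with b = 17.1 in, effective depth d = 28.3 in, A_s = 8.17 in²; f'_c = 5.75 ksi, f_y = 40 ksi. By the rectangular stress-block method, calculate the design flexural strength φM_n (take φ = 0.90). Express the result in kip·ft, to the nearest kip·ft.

T = A_s f_y = 8.17 × 40 = 326.8 kips.
a = T/(0.85 f'_c b) = 326.8/(0.85 × 5.75 × 17.1) = 3.910 in.
M_n = T(d − a/2) = 326.8 × (28.3 − 1.955) = 8609.5 kip·in = 8609.5/12 = 717.46 kip·ft.
φM_n = 0.90 × 717.46 = 645.71 kip·ft.

φM_n ≈ 646 kip·ft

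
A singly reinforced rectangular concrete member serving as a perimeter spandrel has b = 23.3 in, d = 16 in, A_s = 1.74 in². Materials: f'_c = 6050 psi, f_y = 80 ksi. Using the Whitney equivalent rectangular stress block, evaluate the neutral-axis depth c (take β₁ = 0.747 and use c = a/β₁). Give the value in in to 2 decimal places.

T = A_s f_y = 1.74 × 80 = 139.2 kips.
a = T/(0.85 f'_c b) = 139.2/(0.85 × 6.05 × 23.3) = 1.1617 in.
With β₁ = 0.747, c = a/β₁ = 1.1617/0.747 = 1.56 in.

c ≈ 1.56 in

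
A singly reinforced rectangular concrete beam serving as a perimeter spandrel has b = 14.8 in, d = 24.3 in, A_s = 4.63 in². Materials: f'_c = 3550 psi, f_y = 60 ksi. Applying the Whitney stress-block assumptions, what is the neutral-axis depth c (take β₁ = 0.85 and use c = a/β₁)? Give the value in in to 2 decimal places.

c ≈ 7.32 in

T = A_s f_y = 4.63 × 60 = 277.8 kips.
a = T/(0.85 f'_c b) = 277.8/(0.85 × 3.55 × 14.8) = 6.2205 in.
With β₁ = 0.85, c = a/β₁ = 6.2205/0.85 = 7.32 in.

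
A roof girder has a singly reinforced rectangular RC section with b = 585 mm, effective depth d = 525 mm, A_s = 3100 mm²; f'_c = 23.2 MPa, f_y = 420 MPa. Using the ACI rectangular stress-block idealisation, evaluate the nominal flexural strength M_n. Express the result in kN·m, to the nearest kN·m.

T = A_s f_y = 3100 × 420 = 1302000 N = 1302 kN.
From C = T: a = T/(0.85 f'_c b) = 1302000/(0.85 × 23.2 × 585) = 112.86 mm.
M_n = T(d − a/2) = 1302 kN × (525 − 56.43) mm = 610.08 kN·m.

M_n ≈ 610 kN·m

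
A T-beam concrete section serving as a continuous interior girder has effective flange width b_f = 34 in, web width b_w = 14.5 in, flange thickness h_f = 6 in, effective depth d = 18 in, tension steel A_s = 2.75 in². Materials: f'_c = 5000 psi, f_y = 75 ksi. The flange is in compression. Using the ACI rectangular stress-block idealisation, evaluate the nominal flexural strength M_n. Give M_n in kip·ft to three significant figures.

Tension: T = A_s f_y = 2.75 × 75 = 206.25 kips.
Try a within the flange: a = T/(0.85 f'_c b_f) = 206.25/(0.85 × 5 × 34) = 1.427 in.
Since a = 1.427 ≤ h_f = 6 in, the stress block lies entirely in the flange; analyse as a rectangular beam of width b_f.
M_n = T(d − a/2) = 206.25 × (18 − 0.7135) = 3565.3 kip·in.
M_n = 3565.3/12 = 297.11 kip·ft.

M_n ≈ 297 kip·ft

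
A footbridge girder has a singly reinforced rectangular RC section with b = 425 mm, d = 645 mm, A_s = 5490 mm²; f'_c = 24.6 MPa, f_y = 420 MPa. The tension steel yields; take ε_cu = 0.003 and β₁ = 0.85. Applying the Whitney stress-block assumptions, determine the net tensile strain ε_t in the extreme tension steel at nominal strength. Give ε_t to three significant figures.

ε_t ≈ 0.00334

a = A_s f_y/(0.85 f'_c b) = 259.46 mm.
β₁ = 0.85, so c = a/β₁ = 259.46/0.85 = 305.25 mm.
From the linear strain diagram with ε_cu = 0.003: ε_t = 0.003 (d − c)/c = 0.003 × (645 − 305.25)/305.25 = 0.00334.
ε_t < 0.004 — the section is over-reinforced for flexure under ACI limits.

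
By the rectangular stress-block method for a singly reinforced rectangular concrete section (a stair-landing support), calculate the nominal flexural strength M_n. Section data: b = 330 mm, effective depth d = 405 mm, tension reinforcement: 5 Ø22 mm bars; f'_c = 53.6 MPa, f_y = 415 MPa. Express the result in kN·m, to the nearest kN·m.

M_n ≈ 299 kN·m

A_s = 5 × 380 = 1900 mm².
T = A_s f_y = 1900 × 415 = 788500 N = 788.5 kN.
From C = T: a = T/(0.85 f'_c b) = 788500/(0.85 × 53.6 × 330) = 52.44 mm.
M_n = T(d − a/2) = 788.5 kN × (405 − 26.22) mm = 298.67 kN·m.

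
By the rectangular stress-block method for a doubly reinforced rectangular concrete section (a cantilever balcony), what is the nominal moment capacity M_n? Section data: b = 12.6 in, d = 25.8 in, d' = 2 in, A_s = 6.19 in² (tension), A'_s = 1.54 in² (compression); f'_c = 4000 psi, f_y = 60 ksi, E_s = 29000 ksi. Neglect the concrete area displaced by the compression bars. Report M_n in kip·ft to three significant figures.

Assume both steels yield.
a = (A_s − A'_s) f_y/(0.85 f'_c b) = (6.19 − 1.54) × 60/(0.85 × 4 × 12.6) = 6.513 in.
c = a/β₁ = 6.513/0.85 = 7.662 in; ε'_s = 0.003(c − d')/c = 0.0022 ≥ ε_y = 0.0021, so the compression steel yields.
M_n = (A_s − A'_s) f_y (d − a/2) + A'_s f_y (d − d') = 279 × (25.8 − 3.2565) + 92.4 × (25.8 − 2) = 6289.6 + 2199.1 = 8488.7 kip·in = 8488.7/12 = 707.39 kip·ft.

M_n ≈ 707 kip·ft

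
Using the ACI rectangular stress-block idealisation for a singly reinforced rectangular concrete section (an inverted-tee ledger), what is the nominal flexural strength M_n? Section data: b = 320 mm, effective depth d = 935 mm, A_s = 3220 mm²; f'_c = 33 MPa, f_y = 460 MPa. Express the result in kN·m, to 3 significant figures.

M_n ≈ 1260 kN·m

T = A_s f_y = 3220 × 460 = 1481200 N = 1481.2 kN.
From C = T: a = T/(0.85 f'_c b) = 1481200/(0.85 × 33 × 320) = 165.02 mm.
M_n = T(d − a/2) = 1481.2 kN × (935 − 82.51) mm = 1262.71 kN·m.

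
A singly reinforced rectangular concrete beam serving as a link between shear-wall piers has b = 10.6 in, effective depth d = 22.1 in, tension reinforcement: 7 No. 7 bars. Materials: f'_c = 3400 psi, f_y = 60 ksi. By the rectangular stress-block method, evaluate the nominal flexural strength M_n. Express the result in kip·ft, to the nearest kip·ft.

A_s = 7 × 0.6 = 4.2 in².
T = A_s f_y = 4.2 × 60 = 252 kips.
a = T/(0.85 f'_c b) = 252/(0.85 × 3.4 × 10.6) = 8.226 in.
M_n = T(d − a/2) = 252 × (22.1 − 4.113) = 4532.7 kip·in = 4532.7/12 = 377.73 kip·ft.

M_n ≈ 378 kip·ft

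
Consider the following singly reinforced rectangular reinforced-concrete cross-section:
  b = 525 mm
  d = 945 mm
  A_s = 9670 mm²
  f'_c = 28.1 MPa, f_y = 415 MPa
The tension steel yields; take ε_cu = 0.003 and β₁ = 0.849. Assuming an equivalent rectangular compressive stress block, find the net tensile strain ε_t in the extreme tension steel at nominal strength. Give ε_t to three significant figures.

ε_t ≈ 0.00452

a = A_s f_y/(0.85 f'_c b) = 320.03 mm.
β₁ = 0.849, so c = a/β₁ = 320.03/0.849 = 376.95 mm.
From the linear strain diagram with ε_cu = 0.003: ε_t = 0.003 (d − c)/c = 0.003 × (945 − 376.95)/376.95 = 0.00452.
ε_t is between 0.004 and 0.005 — transition zone.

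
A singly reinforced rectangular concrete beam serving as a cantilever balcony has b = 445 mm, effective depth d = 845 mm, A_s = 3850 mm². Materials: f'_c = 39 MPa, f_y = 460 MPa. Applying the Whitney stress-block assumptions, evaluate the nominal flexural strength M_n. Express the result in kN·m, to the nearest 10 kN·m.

M_n ≈ 1390 kN·m

T = A_s f_y = 3850 × 460 = 1771000 N = 1771 kN.
From C = T: a = T/(0.85 f'_c b) = 1771000/(0.85 × 39 × 445) = 120.05 mm.
M_n = T(d − a/2) = 1771 kN × (845 − 60.025) mm = 1390.19 kN·m.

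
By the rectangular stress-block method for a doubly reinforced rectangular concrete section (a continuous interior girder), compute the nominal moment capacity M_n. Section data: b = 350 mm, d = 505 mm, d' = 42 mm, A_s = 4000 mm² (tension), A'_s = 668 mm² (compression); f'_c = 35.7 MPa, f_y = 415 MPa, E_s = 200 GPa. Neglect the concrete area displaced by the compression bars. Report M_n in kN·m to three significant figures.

M_n ≈ 737 kN·m

Assume both tension and compression steel yield.
Net tension couple steel: A_s − A'_s = 3332 mm².
a = (A_s − A'_s) f_y / (0.85 f'_c b) = 1382780/(0.85 × 35.7 × 350) = 130.20 mm.
c = a/β₁ = 130.20/0.795 = 163.77 mm; ε'_s = 0.003(c − d')/c = 0.0022 ≥ f_y/E_s = 0.0021, so compression steel does yield.
M_n = (A_s − A'_s) f_y (d − a/2) + A'_s f_y (d − d') = [1382780 × (505 − 65.1) + 277220 × (505 − 42)] × 10⁻⁶ = 608.28 + 128.35 = 736.63 kN·m.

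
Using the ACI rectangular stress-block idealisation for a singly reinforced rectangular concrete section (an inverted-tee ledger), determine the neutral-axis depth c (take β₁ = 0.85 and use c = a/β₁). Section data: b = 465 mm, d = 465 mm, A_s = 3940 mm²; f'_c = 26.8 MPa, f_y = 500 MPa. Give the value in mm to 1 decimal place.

c ≈ 218.8 mm

T = A_s f_y = 3940 × 500 = 1970000 N = 1970 kN.
Setting C = 0.85 f'_c a b equal to T: a = 1970000/(0.85 × 26.8 × 465) = 185.977 mm.
With β₁ = 0.85, c = a/β₁ = 185.977/0.85 = 218.8 mm.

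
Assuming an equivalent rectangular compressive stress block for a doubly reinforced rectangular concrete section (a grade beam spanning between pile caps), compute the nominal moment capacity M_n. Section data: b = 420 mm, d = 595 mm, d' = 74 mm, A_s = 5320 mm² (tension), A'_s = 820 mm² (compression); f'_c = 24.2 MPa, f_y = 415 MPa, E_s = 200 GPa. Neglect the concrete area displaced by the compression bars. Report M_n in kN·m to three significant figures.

Assume both tension and compression steel yield.
Net tension couple steel: A_s − A'_s = 4500 mm².
a = (A_s − A'_s) f_y / (0.85 f'_c b) = 1867500/(0.85 × 24.2 × 420) = 216.16 mm.
c = a/β₁ = 216.16/0.85 = 254.31 mm; ε'_s = 0.003(c − d')/c = 0.0021 ≥ f_y/E_s = 0.0021, so compression steel does yield.
M_n = (A_s − A'_s) f_y (d − a/2) + A'_s f_y (d − d') = [1867500 × (595 − 108.08) + 340300 × (595 − 74)] × 10⁻⁶ = 909.32 + 177.30 = 1086.62 kN·m.

M_n ≈ 1090 kN·m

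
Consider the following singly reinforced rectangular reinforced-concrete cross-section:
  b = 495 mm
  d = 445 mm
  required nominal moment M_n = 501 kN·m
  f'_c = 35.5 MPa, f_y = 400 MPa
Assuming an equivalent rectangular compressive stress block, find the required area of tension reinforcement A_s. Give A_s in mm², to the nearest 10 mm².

With M_n = 0.85 f'_c a b (d − a/2), solve the quadratic for a:
a = d − √(d² − 2M_n/(0.85 f'_c b)) = 445 − √(445² − 2 × 501×10⁶/(0.85 × 35.5 × 495)) = 83.14 mm.
A_s = 0.85 f'_c a b / f_y = 0.85 × 35.5 × 83.14 × 495 / 400 = 3104.6 mm².

A_s ≈ 3100 mm²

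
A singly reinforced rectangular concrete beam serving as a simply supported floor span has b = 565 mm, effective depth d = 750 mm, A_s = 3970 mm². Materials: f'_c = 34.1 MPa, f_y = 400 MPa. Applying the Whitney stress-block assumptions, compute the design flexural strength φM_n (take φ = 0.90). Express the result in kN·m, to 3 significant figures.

φM_n ≈ 1000 kN·m

T = A_s f_y = 3970 × 400 = 1588000 N = 1588 kN.
From C = T: a = T/(0.85 f'_c b) = 1588000/(0.85 × 34.1 × 565) = 96.97 mm.
M_n = T(d − a/2) = 1588 kN × (750 − 48.485) mm = 1114.01 kN·m.
φM_n = 0.90 × 1114.01 = 1002.61 kN·m.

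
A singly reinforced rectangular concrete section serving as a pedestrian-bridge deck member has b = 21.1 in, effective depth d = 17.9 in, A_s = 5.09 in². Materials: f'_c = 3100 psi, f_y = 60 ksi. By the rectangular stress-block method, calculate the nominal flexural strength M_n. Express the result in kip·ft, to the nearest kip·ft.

T = A_s f_y = 5.09 × 60 = 305.4 kips.
a = T/(0.85 f'_c b) = 305.4/(0.85 × 3.1 × 21.1) = 5.493 in.
M_n = T(d − a/2) = 305.4 × (17.9 − 2.7465) = 4627.9 kip·in = 4627.9/12 = 385.66 kip·ft.

M_n ≈ 386 kip·ft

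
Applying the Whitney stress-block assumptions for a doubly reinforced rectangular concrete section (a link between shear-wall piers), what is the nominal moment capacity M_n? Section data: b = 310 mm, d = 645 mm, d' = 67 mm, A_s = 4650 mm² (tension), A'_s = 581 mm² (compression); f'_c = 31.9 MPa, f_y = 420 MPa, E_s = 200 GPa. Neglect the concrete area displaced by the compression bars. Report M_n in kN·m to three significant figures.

Assume both tension and compression steel yield.
Net tension couple steel: A_s − A'_s = 4069 mm².
a = (A_s − A'_s) f_y / (0.85 f'_c b) = 1708980/(0.85 × 31.9 × 310) = 203.31 mm.
c = a/β₁ = 203.31/0.822 = 247.34 mm; ε'_s = 0.003(c − d')/c = 0.0022 ≥ f_y/E_s = 0.0021, so compression steel does yield.
M_n = (A_s − A'_s) f_y (d − a/2) + A'_s f_y (d − d') = [1708980 × (645 − 101.655) + 244020 × (645 − 67)] × 10⁻⁶ = 928.57 + 141.04 = 1069.61 kN·m.

M_n ≈ 1070 kN·m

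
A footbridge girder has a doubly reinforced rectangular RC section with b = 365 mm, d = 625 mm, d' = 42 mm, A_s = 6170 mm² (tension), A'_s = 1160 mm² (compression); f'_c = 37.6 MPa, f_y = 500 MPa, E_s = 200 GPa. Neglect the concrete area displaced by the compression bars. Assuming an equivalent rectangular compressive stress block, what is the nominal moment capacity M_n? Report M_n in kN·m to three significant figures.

M_n ≈ 1630 kN·m

Assume both tension and compression steel yield.
Net tension couple steel: A_s − A'_s = 5010 mm².
a = (A_s − A'_s) f_y / (0.85 f'_c b) = 2505000/(0.85 × 37.6 × 365) = 214.74 mm.
c = a/β₁ = 214.74/0.781 = 274.96 mm; ε'_s = 0.003(c − d')/c = 0.0025 ≥ f_y/E_s = 0.0025, so compression steel does yield.
M_n = (A_s − A'_s) f_y (d − a/2) + A'_s f_y (d − d') = [2505000 × (625 − 107.37) + 580000 × (625 − 42)] × 10⁻⁶ = 1296.66 + 338.14 = 1634.80 kN·m.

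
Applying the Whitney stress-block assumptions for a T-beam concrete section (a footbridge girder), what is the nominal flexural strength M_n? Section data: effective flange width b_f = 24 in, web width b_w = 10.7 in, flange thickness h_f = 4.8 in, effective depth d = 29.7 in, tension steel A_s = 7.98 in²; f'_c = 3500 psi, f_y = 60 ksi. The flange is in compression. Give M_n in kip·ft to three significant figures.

Tension: T = A_s f_y = 7.98 × 60 = 478.8 kips.
Try a within the flange: a = T/(0.85 f'_c b_f) = 478.8/(0.85 × 3.5 × 24) = 6.706 in.
a = 6.706 > h_f = 4.8 in: the block extends into the web. Split into flange-overhang and web parts.
C_f = 0.85 f'_c (b_f − b_w) h_f = 0.85 × 3.5 × (24 − 10.7) × 4.8 = 189.9 kips.
Remaining web compression depth: a_w = (T − C_f)/(0.85 f'_c b_w) = (478.8 − 189.9)/(0.85 × 3.5 × 10.7) = 9.076 in.
M_n = C_f(d − h_f/2) + (T − C_f)(d − a_w/2) = 189.9 × (29.7 − 2.4) + 288.9 × (29.7 − 4.538) = 5184.3 + 7269.3 = 12453.6 kip·in.
M_n = 12453.6/12 = 1037.80 kip·ft.

M_n ≈ 1040 kip·ft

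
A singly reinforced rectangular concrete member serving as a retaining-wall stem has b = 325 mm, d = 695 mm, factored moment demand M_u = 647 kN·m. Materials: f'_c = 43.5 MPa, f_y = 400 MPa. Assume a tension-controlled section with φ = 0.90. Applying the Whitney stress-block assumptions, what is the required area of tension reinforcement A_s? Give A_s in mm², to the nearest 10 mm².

A_s ≈ 2770 mm²

M_n = M_u/φ = 647/0.90 = 718.889 kN·m.
With M_n = 0.85 f'_c a b (d − a/2), solve the quadratic for a:
a = d − √(d² − 2M_n/(0.85 f'_c b)) = 695 − √(695² − 2 × 718.889×10⁶/(0.85 × 43.5 × 325)) = 92.19 mm.
A_s = 0.85 f'_c a b / f_y = 0.85 × 43.5 × 92.19 × 325 / 400 = 2769.6 mm².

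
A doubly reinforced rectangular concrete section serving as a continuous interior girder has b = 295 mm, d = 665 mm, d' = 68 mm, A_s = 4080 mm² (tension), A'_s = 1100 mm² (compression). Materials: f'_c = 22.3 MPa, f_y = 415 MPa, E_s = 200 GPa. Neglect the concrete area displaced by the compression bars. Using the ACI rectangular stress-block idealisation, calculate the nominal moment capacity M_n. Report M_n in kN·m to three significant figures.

Assume both tension and compression steel yield.
Net tension couple steel: A_s − A'_s = 2980 mm².
a = (A_s − A'_s) f_y / (0.85 f'_c b) = 1236700/(0.85 × 22.3 × 295) = 221.17 mm.
c = a/β₁ = 221.17/0.85 = 260.20 mm; ε'_s = 0.003(c − d')/c = 0.0022 ≥ f_y/E_s = 0.0021, so compression steel does yield.
M_n = (A_s − A'_s) f_y (d − a/2) + A'_s f_y (d − d') = [1236700 × (665 − 110.585) + 456500 × (665 − 68)] × 10⁻⁶ = 685.65 + 272.53 = 958.18 kN·m.

M_n ≈ 958 kN·m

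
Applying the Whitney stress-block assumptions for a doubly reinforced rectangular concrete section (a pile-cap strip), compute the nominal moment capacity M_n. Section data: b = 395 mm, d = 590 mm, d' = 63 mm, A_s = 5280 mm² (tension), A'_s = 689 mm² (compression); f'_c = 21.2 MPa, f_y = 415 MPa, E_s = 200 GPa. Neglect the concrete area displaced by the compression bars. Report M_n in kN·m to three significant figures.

Assume both tension and compression steel yield.
Net tension couple steel: A_s − A'_s = 4591 mm².
a = (A_s − A'_s) f_y / (0.85 f'_c b) = 1905265/(0.85 × 21.2 × 395) = 267.67 mm.
c = a/β₁ = 267.67/0.85 = 314.91 mm; ε'_s = 0.003(c − d')/c = 0.0024 ≥ f_y/E_s = 0.0021, so compression steel does yield.
M_n = (A_s − A'_s) f_y (d − a/2) + A'_s f_y (d − d') = [1905265 × (590 − 133.835) + 285935 × (590 − 63)] × 10⁻⁶ = 869.12 + 150.69 = 1019.81 kN·m.

M_n ≈ 1020 kN·m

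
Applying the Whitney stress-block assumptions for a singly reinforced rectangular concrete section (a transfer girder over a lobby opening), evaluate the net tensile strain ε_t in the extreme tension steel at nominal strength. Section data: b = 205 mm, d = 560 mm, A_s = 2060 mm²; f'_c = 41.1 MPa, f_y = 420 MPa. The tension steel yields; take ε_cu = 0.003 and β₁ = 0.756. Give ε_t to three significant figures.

a = A_s f_y/(0.85 f'_c b) = 120.81 mm.
β₁ = 0.756, so c = a/β₁ = 120.81/0.756 = 159.80 mm.
From the linear strain diagram with ε_cu = 0.003: ε_t = 0.003 (d − c)/c = 0.003 × (560 − 159.80)/159.80 = 0.00751.
Since ε_t ≥ 0.005, the section is tension-controlled.

ε_t ≈ 0.00751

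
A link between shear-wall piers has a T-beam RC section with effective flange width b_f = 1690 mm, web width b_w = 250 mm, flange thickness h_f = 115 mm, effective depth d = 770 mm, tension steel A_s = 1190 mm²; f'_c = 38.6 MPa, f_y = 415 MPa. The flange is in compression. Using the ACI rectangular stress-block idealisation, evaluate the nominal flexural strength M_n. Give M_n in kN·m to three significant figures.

Tension: T = A_s f_y = 1190 × 415 = 493850 N.
Try a within the flange: a = T/(0.85 f'_c b_f) = 493850/(0.85 × 38.6 × 1690) = 8.91 mm.
Since a = 8.91 ≤ h_f = 115 mm, the stress block lies entirely in the flange; analyse as a rectangular beam of width b_f.
M_n = T(d − a/2) = 493850 × (770 − 4.455) = 378.06 × 10⁶ N·mm.
M_n = 378.06 kN·m.

M_n ≈ 378 kN·m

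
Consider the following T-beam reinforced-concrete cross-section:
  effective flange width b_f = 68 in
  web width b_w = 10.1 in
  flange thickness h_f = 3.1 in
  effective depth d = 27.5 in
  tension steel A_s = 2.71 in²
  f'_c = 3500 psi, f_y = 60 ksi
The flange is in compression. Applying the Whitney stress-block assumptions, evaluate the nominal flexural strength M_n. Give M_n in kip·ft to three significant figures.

Tension: T = A_s f_y = 2.71 × 60 = 162.6 kips.
Try a within the flange: a = T/(0.85 f'_c b_f) = 162.6/(0.85 × 3.5 × 68) = 0.804 in.
Since a = 0.804 ≤ h_f = 3.1 in, the stress block lies entirely in the flange; analyse as a rectangular beam of width b_f.
M_n = T(d − a/2) = 162.6 × (27.5 − 0.402) = 4406.1 kip·in.
M_n = 4406.1/12 = 367.18 kip·ft.

M_n ≈ 367 kip·ft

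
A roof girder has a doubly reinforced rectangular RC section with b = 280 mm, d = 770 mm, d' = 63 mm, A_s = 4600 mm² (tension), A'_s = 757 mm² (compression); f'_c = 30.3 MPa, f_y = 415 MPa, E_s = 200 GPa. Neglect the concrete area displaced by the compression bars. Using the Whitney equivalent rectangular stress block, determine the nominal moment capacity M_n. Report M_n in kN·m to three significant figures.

M_n ≈ 1270 kN·m

Assume both tension and compression steel yield.
Net tension couple steel: A_s − A'_s = 3843 mm².
a = (A_s − A'_s) f_y / (0.85 f'_c b) = 1594845/(0.85 × 30.3 × 280) = 221.16 mm.
c = a/β₁ = 221.16/0.834 = 265.18 mm; ε'_s = 0.003(c − d')/c = 0.0023 ≥ f_y/E_s = 0.0021, so compression steel does yield.
M_n = (A_s − A'_s) f_y (d − a/2) + A'_s f_y (d − d') = [1594845 × (770 − 110.58) + 314155 × (770 − 63)] × 10⁻⁶ = 1051.67 + 222.11 = 1273.78 kN·m.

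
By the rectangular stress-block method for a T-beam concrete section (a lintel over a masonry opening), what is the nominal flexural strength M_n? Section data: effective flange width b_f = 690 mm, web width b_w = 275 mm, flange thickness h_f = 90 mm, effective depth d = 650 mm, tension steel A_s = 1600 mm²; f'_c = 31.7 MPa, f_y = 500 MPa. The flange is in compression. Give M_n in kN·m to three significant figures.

M_n ≈ 503 kN·m

Tension: T = A_s f_y = 1600 × 500 = 800000 N.
Try a within the flange: a = T/(0.85 f'_c b_f) = 800000/(0.85 × 31.7 × 690) = 43.03 mm.
Since a = 43.03 ≤ h_f = 90 mm, the stress block lies entirely in the flange; analyse as a rectangular beam of width b_f.
M_n = T(d − a/2) = 800000 × (650 − 21.515) = 502.79 × 10⁶ N·mm.
M_n = 502.79 kN·m.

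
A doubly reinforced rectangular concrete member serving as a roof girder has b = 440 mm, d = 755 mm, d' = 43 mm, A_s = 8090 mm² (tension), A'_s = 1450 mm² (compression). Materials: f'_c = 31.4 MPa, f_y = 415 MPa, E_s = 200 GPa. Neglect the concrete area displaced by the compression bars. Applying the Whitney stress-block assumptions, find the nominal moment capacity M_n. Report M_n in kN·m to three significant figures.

M_n ≈ 2190 kN·m

Assume both tension and compression steel yield.
Net tension couple steel: A_s − A'_s = 6640 mm².
a = (A_s − A'_s) f_y / (0.85 f'_c b) = 2755600/(0.85 × 31.4 × 440) = 234.65 mm.
c = a/β₁ = 234.65/0.826 = 284.08 mm; ε'_s = 0.003(c − d')/c = 0.0025 ≥ f_y/E_s = 0.0021, so compression steel does yield.
M_n = (A_s − A'_s) f_y (d − a/2) + A'_s f_y (d − d') = [2755600 × (755 − 117.325) + 601750 × (755 − 43)] × 10⁻⁶ = 1757.18 + 428.45 = 2185.63 kN·m.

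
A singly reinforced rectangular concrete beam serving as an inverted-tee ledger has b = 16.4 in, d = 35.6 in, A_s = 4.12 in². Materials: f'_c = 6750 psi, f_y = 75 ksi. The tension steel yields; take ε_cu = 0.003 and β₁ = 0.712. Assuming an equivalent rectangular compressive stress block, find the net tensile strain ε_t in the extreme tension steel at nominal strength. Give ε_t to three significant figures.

a = A_s f_y/(0.85 f'_c b) = 3.284 in.
β₁ = 0.712, so c = a/β₁ = 3.284/0.712 = 4.612 in.
From the linear strain diagram with ε_cu = 0.003: ε_t = 0.003 (d − c)/c = 0.003 × (35.6 − 4.612)/4.612 = 0.0202.
Since ε_t ≥ 0.005, the section is tension-controlled.

ε_t ≈ 0.0202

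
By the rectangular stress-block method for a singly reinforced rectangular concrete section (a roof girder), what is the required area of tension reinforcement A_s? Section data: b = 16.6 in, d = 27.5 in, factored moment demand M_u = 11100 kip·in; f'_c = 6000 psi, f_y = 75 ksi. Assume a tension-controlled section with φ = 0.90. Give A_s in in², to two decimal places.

A_s ≈ 6.70 in²

M_n = M_u/φ = 11100/0.90 = 12333.3 kip·in.
From M_n = 0.85 f'_c a b (d − a/2):
a = d − √(d² − 2M_n/(0.85 f'_c b)) = 27.5 − √(27.5² − 2 × 12333.3/(0.85 × 6 × 16.6)) = 5.939 in.
A_s = 0.85 f'_c a b / f_y = 0.85 × 6 × 5.939 × 16.6 / 75 = 6.704 in².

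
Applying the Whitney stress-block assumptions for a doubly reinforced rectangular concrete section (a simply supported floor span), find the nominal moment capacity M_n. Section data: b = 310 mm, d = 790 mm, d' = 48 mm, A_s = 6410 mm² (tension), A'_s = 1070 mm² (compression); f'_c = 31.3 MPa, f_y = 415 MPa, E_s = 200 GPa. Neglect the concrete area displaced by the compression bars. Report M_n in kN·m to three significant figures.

Assume both tension and compression steel yield.
Net tension couple steel: A_s − A'_s = 5340 mm².
a = (A_s − A'_s) f_y / (0.85 f'_c b) = 2216100/(0.85 × 31.3 × 310) = 268.70 mm.
c = a/β₁ = 268.70/0.826 = 325.30 mm; ε'_s = 0.003(c − d')/c = 0.0026 ≥ f_y/E_s = 0.0021, so compression steel does yield.
M_n = (A_s − A'_s) f_y (d − a/2) + A'_s f_y (d − d') = [2216100 × (790 − 134.35) + 444050 × (790 − 48)] × 10⁻⁶ = 1452.99 + 329.49 = 1782.48 kN·m.

M_n ≈ 1780 kN·m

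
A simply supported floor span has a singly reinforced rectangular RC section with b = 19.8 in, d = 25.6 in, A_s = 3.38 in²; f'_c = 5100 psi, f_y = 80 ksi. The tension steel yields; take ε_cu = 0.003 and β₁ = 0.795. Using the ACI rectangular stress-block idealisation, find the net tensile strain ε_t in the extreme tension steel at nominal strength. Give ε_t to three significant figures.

a = A_s f_y/(0.85 f'_c b) = 3.150 in.
β₁ = 0.795, so c = a/β₁ = 3.150/0.795 = 3.962 in.
From the linear strain diagram with ε_cu = 0.003: ε_t = 0.003 (d − c)/c = 0.003 × (25.6 − 3.962)/3.962 = 0.0164.
Since ε_t ≥ 0.005, the section is tension-controlled.

ε_t ≈ 0.0164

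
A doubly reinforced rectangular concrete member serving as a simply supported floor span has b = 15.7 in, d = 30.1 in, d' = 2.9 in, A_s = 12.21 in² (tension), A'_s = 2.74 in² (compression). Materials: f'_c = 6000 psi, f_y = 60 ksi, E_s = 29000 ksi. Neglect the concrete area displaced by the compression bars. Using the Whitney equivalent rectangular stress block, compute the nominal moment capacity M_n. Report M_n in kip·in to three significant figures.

M_n ≈ 19600 kip·in

Assume both steels yield.
a = (A_s − A'_s) f_y/(0.85 f'_c b) = (12.21 − 2.74) × 60/(0.85 × 6 × 15.7) = 7.096 in.
c = a/β₁ = 7.096/0.75 = 9.461 in; ε'_s = 0.003(c − d')/c = 0.0021 ≥ ε_y = 0.0021, so the compression steel yields.
M_n = (A_s − A'_s) f_y (d − a/2) + A'_s f_y (d − d') = 568.2 × (30.1 − 3.548) + 164.4 × (30.1 − 2.9) = 15086.8 + 4471.7 = 19558.5 kip·in.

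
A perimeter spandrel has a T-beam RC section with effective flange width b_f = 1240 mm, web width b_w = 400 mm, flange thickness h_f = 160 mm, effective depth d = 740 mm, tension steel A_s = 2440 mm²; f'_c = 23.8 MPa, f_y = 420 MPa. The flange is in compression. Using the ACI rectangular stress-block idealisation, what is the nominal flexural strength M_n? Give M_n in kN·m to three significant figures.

M_n ≈ 737 kN·m

Tension: T = A_s f_y = 2440 × 420 = 1024800 N.
Try a within the flange: a = T/(0.85 f'_c b_f) = 1024800/(0.85 × 23.8 × 1240) = 40.85 mm.
Since a = 40.85 ≤ h_f = 160 mm, the stress block lies entirely in the flange; analyse as a rectangular beam of width b_f.
M_n = T(d − a/2) = 1024800 × (740 − 20.425) = 737.42 × 10⁶ N·mm.
M_n = 737.42 kN·m.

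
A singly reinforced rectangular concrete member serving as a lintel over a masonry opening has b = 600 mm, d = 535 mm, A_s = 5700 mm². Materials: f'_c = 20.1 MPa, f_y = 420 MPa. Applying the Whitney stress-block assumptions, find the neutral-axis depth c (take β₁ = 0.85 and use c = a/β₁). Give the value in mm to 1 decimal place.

T = A_s f_y = 5700 × 420 = 2394000 N = 2394 kN.
Setting C = 0.85 f'_c a b equal to T: a = 2394000/(0.85 × 20.1 × 600) = 233.538 mm.
With β₁ = 0.85, c = a/β₁ = 233.538/0.85 = 274.8 mm.

c ≈ 274.8 mm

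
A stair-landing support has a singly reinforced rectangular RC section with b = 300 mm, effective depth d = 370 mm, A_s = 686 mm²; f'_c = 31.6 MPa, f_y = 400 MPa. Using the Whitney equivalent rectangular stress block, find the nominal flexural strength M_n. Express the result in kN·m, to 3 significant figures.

T = A_s f_y = 686 × 400 = 274400 N = 274.4 kN.
From C = T: a = T/(0.85 f'_c b) = 274400/(0.85 × 31.6 × 300) = 34.05 mm.
M_n = T(d − a/2) = 274.4 kN × (370 − 17.025) mm = 96.86 kN·m.

M_n ≈ 96.9 kN·m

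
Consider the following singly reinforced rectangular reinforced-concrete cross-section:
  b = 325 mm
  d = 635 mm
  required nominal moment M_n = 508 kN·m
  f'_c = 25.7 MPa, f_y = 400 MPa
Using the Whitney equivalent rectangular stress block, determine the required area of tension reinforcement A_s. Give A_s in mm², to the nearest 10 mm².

A_s ≈ 2220 mm²

With M_n = 0.85 f'_c a b (d − a/2), solve the quadratic for a:
a = d − √(d² − 2M_n/(0.85 f'_c b)) = 635 − √(635² − 2 × 508×10⁶/(0.85 × 25.7 × 325)) = 124.98 mm.
A_s = 0.85 f'_c a b / f_y = 0.85 × 25.7 × 124.98 × 325 / 400 = 2218.3 mm².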